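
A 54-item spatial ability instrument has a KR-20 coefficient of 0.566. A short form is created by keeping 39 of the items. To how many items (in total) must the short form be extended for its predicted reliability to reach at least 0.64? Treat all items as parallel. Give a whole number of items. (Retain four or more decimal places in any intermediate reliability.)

74

Short-form reliability: n = 39/54 = 0.7222; r_39 = n·r/(1+(n−1)r) ≈ 0.4850
Length factor from the short form to reach 0.64: n' = 0.64(1 − 0.4850) / [0.4850(1 − 0.64)] ≈ 1.8877
Items = 1.8877 × 39 ≈ 73.62 → 74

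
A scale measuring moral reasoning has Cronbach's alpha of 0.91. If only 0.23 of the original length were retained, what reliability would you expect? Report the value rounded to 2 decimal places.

By Spearman-Brown, r_new = n r / (1 + (n − 1) r).
r_new = (0.23 × 0.91) / (1 + (0.23 − 1) × 0.91)
     = 0.2093 / 0.2993 = 0.6993

0.70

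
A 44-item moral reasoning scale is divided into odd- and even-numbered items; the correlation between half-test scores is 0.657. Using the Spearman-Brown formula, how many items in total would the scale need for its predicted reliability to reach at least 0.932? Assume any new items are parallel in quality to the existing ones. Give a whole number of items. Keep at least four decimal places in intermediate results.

r_full = 2(0.657)/(1 + 0.657) = 0.7930
n = r_tgt(1 − r_full) / [r_full(1 − r_tgt)] = 0.932 × 0.2070 / (0.7930 × 0.068) ≈ 3.5777
Required items = 3.5777 × 44 = 157.42, so 158 items.

158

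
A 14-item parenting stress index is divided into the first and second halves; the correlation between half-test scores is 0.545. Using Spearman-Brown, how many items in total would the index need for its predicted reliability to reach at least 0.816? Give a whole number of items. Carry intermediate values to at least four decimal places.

Corrected full-test reliability: r_full = 2 × 0.545 / (1 + 0.545) ≈ 0.7055
n = r_tgt(1 − r_full) / [r_full(1 − r_tgt)] = 0.816 × 0.2945 / (0.7055 × 0.184) ≈ 1.8512
Required items = 1.8512 × 14 = 25.92, so 26 items.

26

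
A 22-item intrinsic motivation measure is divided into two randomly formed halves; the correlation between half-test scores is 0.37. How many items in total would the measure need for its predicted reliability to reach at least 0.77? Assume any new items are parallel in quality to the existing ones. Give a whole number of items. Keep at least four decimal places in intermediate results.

63

Corrected full-test reliability: r_full = 2 × 0.37 / (1 + 0.37) ≈ 0.5401
Solve Spearman-Brown for n: n = 0.77(1 − 0.5401) / [0.5401(1 − 0.77)] = 2.8507
Required items = 2.8507 × 22 = 62.72, so 63 items.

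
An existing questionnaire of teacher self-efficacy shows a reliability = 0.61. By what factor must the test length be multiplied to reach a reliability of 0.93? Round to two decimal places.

Rearranging the Spearman-Brown formula for n,
n = r_target (1 − r_old) / [ r_old (1 − r_target) ]
n = [0.93 × 0.39] / [0.61 × 0.07]
n = 0.3627 / 0.0427 ≈ 8.4941

8.49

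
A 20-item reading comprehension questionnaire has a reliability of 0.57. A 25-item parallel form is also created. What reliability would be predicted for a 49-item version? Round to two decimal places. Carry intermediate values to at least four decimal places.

Only the ratio of lengths matters: n = 49/20 = 2.4500
r_{49} = n·r / (1 + (n − 1)·r) = 1.3965 / 1.8265 ≈ 0.7646

0.76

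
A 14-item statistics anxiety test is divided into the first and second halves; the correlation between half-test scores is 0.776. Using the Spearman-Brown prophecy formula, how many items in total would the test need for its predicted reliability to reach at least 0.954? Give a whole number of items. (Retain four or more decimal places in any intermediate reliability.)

r_full = 2(0.776)/(1 + 0.776) = 0.8739
Solve Spearman-Brown for n: n = 0.954(1 − 0.8739) / [0.8739(1 − 0.954)] = 2.9926
Items = 2.9926 × 14 ≈ 41.90 → 42

42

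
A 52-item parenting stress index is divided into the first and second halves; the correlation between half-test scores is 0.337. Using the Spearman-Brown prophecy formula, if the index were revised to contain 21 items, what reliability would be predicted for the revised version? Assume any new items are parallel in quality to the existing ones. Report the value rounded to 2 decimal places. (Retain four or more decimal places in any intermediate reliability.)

0.29

First correct the split-half correlation to full-test reliability: r_full = 2 × 0.337 / (1 + 0.337) ≈ 0.5041
Then adjust to 21 items: n = 21/52 = 0.4038
r_new = n·r_full / (1 + (n − 1)·r_full) = 0.2036 / 0.6995 ≈ 0.2911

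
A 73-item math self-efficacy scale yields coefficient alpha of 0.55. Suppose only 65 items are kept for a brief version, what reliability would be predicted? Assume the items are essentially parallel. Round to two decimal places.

n = 65/73 = 0.8904
Spearman-Brown: r_new = n·r / (1 + (n − 1)·r)
r_new = (0.8904 × 0.55) / (1 + (0.8904 − 1) × 0.55)
r_new = 0.4897 / 0.9397 ≈ 0.5211

0.52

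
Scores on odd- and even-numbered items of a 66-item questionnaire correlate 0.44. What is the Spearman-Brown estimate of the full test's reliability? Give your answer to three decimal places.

r_full = 2(0.44) / (1 + 0.44)
       = 0.8800 / 1.4400 = 0.6111

0.611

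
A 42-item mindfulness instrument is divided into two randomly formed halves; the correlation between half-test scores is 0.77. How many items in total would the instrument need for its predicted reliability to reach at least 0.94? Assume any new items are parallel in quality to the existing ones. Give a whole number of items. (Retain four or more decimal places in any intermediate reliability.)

r_full = 2(0.77)/(1 + 0.77) = 0.8701
Solve Spearman-Brown for n: n = 0.94(1 − 0.8701) / [0.8701(1 − 0.94)] = 2.3389
Required items = 2.3389 × 42 = 98.23, so 99 items.

99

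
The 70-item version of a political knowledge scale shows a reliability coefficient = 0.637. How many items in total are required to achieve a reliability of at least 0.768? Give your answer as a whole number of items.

133

Invert Spearman-Brown to solve for n:
n = r_target (1 − r_old) / [ r_old (1 − r_target) ]
n = [0.768 × 0.363] / [0.637 × 0.232]
n = 0.278784 / 0.147784 ≈ 1.8864
So the test needs 1.8864 × 70 ≈ 132.05 items; rounding up, 133.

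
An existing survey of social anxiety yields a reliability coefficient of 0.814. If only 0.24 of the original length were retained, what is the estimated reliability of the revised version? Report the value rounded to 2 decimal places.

Apply the Spearman-Brown prophecy formula, r' = nr / [1 + (n − 1)r]:
r_new = 0.24·0.814 / [1 + (0.24 − 1)·0.814]
     = 0.1954 / 0.3814 = 0.5123

0.51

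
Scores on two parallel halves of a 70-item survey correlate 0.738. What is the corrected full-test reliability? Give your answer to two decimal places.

Each half is half the length of the full test, so the full test is n = 2 times a half.
r_full = 2r_hh / (1 + r_hh) = 2 × 0.738 / (1 + 0.738)
r_full = 1.4760 / 1.7380 ≈ 0.8493

0.85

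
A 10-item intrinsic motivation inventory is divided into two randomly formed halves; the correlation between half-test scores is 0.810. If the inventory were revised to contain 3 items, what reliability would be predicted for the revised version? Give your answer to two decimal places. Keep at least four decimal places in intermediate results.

Spearman-Brown correction (n = 2): r_full = 2·0.810/(1 + 0.810) = 0.8950
Length factor from 10 to 3 items: n = 3/10 = 0.3000
r_new = n·r_full / (1 + (n − 1)·r_full) = 0.2685 / 0.3735 ≈ 0.7189

0.72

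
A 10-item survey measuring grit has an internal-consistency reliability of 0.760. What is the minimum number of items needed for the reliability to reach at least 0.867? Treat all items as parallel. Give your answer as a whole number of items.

Invert Spearman-Brown to solve for n:
n = r*(1 − r) / [ r (1 − r*) ]
n = [0.867 × 0.240] / [0.760 × 0.133]
n = 0.208080 / 0.101080 ≈ 2.0586
Items needed = n × 10 = 2.0586 × 10 ≈ 20.59 → round up to 21

21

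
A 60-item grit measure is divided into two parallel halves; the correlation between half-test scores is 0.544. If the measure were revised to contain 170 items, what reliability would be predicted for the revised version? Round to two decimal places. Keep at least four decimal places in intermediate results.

0.87

Spearman-Brown correction (n = 2): r_full = 2·0.544/(1 + 0.544) = 0.7047
Then adjust to 170 items: n = 170/60 = 2.8333
r_new = n·r_full / (1 + (n − 1)·r_full) = 1.9966 / 2.2919 ≈ 0.8712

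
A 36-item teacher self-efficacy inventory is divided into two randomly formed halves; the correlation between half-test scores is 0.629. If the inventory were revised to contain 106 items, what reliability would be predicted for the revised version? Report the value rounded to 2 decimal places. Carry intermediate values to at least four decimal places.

0.91

Full-test reliability from the split-half r: r_full = 2(0.629)/(1 + 0.629) = 0.7723
Length factor from 36 to 106 items: n = 106/36 = 2.9444
r_new = n·r_full / (1 + (n − 1)·r_full) = 2.2740 / 2.5017 ≈ 0.9090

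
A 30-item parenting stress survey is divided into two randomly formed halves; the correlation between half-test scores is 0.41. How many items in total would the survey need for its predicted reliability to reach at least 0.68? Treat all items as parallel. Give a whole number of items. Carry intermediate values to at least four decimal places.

46

Corrected full-test reliability: r_full = 2 × 0.41 / (1 + 0.41) ≈ 0.5816
Solve Spearman-Brown for n: n = 0.68(1 − 0.5816) / [0.5816(1 − 0.68)] = 1.5287
Required items = 1.5287 × 30 = 45.86, so 46 items.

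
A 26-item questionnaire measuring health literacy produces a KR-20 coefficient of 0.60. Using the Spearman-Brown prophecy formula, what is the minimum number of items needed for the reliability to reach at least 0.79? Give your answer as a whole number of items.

66

n = [0.79 × 0.40] / [0.60 × 0.21]
n = 0.3160 / 0.1260 ≈ 2.5079
2.5079 × 26 = 65.21 → 66 items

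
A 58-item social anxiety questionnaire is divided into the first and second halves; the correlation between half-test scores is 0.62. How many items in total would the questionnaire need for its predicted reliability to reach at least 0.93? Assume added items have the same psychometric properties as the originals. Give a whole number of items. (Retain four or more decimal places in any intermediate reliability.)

237

Corrected full-test reliability: r_full = 2 × 0.62 / (1 + 0.62) ≈ 0.7654
n = r_tgt(1 − r_full) / [r_full(1 − r_tgt)] = 0.93 × 0.2346 / (0.7654 × 0.07) ≈ 4.0722
Items = 4.0722 × 58 ≈ 236.19 → 237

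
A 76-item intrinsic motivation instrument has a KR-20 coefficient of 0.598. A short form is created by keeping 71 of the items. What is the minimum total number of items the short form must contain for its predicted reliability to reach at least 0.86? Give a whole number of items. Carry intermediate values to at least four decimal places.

First, r for the 71-item form: n = 71/76 = 0.9342, so r_71 = 0.9342·0.598/(1 + (0.9342 − 1)·0.598) = 0.5815
Length factor from the short form to reach 0.86: n' = 0.86(1 − 0.5815) / [0.5815(1 − 0.86)] ≈ 4.4210
Total items = 4.4210 × 71 = 313.89, rounded up to 314.

314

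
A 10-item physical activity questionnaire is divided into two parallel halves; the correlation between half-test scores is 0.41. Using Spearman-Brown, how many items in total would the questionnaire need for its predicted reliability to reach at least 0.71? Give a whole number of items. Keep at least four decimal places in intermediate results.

Corrected full-test reliability: r_full = 2 × 0.41 / (1 + 0.41) ≈ 0.5816
n = r_tgt(1 − r_full) / [r_full(1 − r_tgt)] = 0.71 × 0.4184 / (0.5816 × 0.29) ≈ 1.7613
Required items = 1.7613 × 10 = 17.61, so 18 items.

18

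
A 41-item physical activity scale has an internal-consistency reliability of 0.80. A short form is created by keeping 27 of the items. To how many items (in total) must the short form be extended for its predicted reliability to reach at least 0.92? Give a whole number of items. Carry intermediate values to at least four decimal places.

Short-form reliability: n = 27/41 = 0.6585; r_27 = n·r/(1+(n−1)r) ≈ 0.7248
Length factor from the short form to reach 0.92: n' = 0.92(1 − 0.7248) / [0.7248(1 − 0.92)] ≈ 4.3664
Items = 4.3664 × 27 ≈ 117.89 → 118

118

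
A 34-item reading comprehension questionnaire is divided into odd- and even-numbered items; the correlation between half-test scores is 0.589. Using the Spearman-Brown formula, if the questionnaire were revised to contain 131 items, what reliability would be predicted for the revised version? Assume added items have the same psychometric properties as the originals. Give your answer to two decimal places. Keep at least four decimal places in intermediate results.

Full-test reliability from the split-half r: r_full = 2(0.589)/(1 + 0.589) = 0.7413
Length factor from 34 to 131 items: n = 131/34 = 3.8529
r_new = n·r_full / (1 + (n − 1)·r_full) = 2.8562 / 3.1149 ≈ 0.9169

0.92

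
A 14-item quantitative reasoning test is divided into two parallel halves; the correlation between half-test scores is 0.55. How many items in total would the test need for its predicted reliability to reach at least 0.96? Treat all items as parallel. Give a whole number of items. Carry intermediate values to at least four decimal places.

138

r_full = 2(0.55)/(1 + 0.55) = 0.7097
Solve Spearman-Brown for n: n = 0.96(1 − 0.7097) / [0.7097(1 − 0.96)] = 9.8171
Required items = 9.8171 × 14 = 137.44, so 138 items.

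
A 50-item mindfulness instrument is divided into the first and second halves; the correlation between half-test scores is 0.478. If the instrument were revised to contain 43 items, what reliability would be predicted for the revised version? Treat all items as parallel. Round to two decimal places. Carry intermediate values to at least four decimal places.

First correct the split-half correlation to full-test reliability: r_full = 2 × 0.478 / (1 + 0.478) ≈ 0.6468
Length factor from 50 to 43 items: n = 43/50 = 0.8600
r_new = n·r_full / (1 + (n − 1)·r_full) = 0.5562 / 0.9094 ≈ 0.6116

0.61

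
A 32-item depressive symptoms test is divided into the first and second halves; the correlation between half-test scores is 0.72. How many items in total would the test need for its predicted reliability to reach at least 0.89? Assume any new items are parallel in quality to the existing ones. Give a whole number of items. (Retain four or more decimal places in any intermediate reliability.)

51

r_full = 2(0.72)/(1 + 0.72) = 0.8372
n = r_tgt(1 − r_full) / [r_full(1 − r_tgt)] = 0.89 × 0.1628 / (0.8372 × 0.11) ≈ 1.5733
Items = 1.5733 × 32 ≈ 50.35 → 51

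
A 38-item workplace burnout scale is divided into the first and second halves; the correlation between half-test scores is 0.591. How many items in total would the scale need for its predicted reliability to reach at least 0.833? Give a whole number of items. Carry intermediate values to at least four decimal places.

r_full = 2(0.591)/(1 + 0.591) = 0.7429
n = r_tgt(1 − r_full) / [r_full(1 − r_tgt)] = 0.833 × 0.2571 / (0.7429 × 0.167) ≈ 1.7262
Items = 1.7262 × 38 ≈ 65.60 → 66

66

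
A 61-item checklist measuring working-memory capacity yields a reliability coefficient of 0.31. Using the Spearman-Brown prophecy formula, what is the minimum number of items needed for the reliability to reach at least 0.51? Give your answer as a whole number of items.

142

n = 0.51 × (1 − 0.31) / [ 0.31 × (1 − 0.51) ]
n = 0.3519 / 0.1519 ≈ 2.3167
So the test needs 2.3167 × 61 ≈ 141.32 items; rounding up, 142.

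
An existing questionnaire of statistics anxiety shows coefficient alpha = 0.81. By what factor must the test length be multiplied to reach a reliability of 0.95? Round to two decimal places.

4.46

Rearranging the Spearman-Brown formula for n,
n = r_target (1 − r_old) / [ r_old (1 − r_target) ]
n = [0.95 × 0.19] / [0.81 × 0.05]
n = 0.1805 / 0.0405 ≈ 4.4568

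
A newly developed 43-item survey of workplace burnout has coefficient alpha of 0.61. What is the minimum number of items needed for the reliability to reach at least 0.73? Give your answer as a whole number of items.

75

Invert Spearman-Brown to solve for n:
n = r_target (1 − r_old) / [ r_old (1 − r_target) ]
n = 0.73(1 − 0.61) / [0.61(1 − 0.73)]
n = 0.2847 / 0.1647 ≈ 1.7286
1.7286 × 43 = 74.33 → 75 items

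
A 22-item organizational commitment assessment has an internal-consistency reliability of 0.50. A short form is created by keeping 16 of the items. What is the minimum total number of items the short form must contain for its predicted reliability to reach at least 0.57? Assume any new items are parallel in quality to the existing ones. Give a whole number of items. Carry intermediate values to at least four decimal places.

30

Short-form reliability: n = 16/22 = 0.7273; r_16 = n·r/(1+(n−1)r) ≈ 0.4211
Then solve for n' with r_old = 0.4211, r_target = 0.57: n' = 0.57(1 − 0.4211)/[0.4211(1 − 0.57)] = 1.8223
Total items = 1.8223 × 16 = 29.16, rounded up to 30.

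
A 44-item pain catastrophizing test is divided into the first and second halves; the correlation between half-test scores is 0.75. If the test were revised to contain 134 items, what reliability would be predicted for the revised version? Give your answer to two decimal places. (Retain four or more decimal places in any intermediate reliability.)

First correct the split-half correlation to full-test reliability: r_full = 2 × 0.75 / (1 + 0.75) ≈ 0.8571
Then adjust to 134 items: n = 134/44 = 3.0455
r_new = n·r_full / (1 + (n − 1)·r_full) = 2.6103 / 2.7532 ≈ 0.9481

0.95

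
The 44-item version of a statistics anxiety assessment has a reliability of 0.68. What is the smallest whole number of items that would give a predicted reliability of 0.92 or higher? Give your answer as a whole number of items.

239

n = [0.92 × 0.32] / [0.68 × 0.08]
  = 0.2944 / 0.0544 = 5.4118
5.4118 × 44 = 238.12 → 239 items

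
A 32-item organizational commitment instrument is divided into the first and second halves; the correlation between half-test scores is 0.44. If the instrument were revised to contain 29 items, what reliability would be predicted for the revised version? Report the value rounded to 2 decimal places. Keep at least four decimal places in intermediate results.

Spearman-Brown correction (n = 2): r_full = 2·0.44/(1 + 0.44) = 0.6111
Then adjust to 29 items: n = 29/32 = 0.9062
r_new = n·r_full / (1 + (n − 1)·r_full) = 0.5538 / 0.9427 ≈ 0.5875

0.59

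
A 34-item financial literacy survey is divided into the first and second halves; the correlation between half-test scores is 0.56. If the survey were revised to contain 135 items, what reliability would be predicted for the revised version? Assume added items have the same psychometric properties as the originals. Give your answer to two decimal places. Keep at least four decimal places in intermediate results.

Spearman-Brown correction (n = 2): r_full = 2·0.56/(1 + 0.56) = 0.7179
Then adjust to 135 items: n = 135/34 = 3.9706
r_new = n·r_full / (1 + (n − 1)·r_full) = 2.8505 / 3.1326 ≈ 0.9099

0.91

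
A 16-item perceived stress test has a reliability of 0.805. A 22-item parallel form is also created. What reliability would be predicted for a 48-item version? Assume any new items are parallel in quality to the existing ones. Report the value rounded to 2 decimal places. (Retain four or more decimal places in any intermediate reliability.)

0.93

The 22-item form is not needed; work directly from the 16-item form with n = 48/16 = 3.0000.
r_{48} = n·r / (1 + (n − 1)·r) = 2.4150 / 2.6100 ≈ 0.9253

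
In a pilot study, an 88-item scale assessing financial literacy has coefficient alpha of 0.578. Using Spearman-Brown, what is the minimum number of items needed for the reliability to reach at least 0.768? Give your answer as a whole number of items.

213

n = 0.768 × (1 − 0.578) / [ 0.578 × (1 − 0.768) ]
  = 0.324096 / 0.134096 = 2.4169
So the test needs 2.4169 × 88 ≈ 212.69 items; rounding up, 213.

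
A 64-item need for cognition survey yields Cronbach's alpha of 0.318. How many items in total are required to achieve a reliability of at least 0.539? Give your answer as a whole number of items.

n = 0.539(1 − 0.318) / [0.318(1 − 0.539)]
  = 0.367598 / 0.146598 = 2.5075
Items needed = n × 64 = 2.5075 × 64 ≈ 160.48 → round up to 161

161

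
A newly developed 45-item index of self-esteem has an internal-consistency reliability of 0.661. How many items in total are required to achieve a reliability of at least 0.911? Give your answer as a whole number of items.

237

Spearman-Brown solved for the length factor n:
n = r_target (1 − r_old) / [ r_old (1 − r_target) ]
n = 0.911 × (1 − 0.661) / [ 0.661 × (1 − 0.911) ]
n = 0.308829 / 0.058829 ≈ 5.2496
5.2496 × 45 = 236.23 → 237 items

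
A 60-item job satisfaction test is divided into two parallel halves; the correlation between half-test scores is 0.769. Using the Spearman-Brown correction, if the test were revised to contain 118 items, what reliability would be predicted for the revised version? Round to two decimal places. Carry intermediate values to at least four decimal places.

Full-test reliability from the split-half r: r_full = 2(0.769)/(1 + 0.769) = 0.8694
Then adjust to 118 items: n = 118/60 = 1.9667
r_new = n·r_full / (1 + (n − 1)·r_full) = 1.7098 / 1.8404 ≈ 0.9290

0.93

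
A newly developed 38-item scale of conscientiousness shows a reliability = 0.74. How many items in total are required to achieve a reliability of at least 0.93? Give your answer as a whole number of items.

178

Rearranging the Spearman-Brown formula for n,
n = r*(1 − r) / [ r (1 − r*) ]
n = [0.93 × 0.26] / [0.74 × 0.07]
n = 0.2418 / 0.0518 ≈ 4.6680
So the test needs 4.6680 × 38 ≈ 177.38 items; rounding up, 178.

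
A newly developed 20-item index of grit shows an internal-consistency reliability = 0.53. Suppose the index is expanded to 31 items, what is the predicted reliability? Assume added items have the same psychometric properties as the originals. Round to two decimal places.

The new length is 31/20 = 1.55 times the old.
r_new = (1.55 × 0.53) / (1 + (1.55 − 1) × 0.53)
r_new = 0.8215 / 1.2915 ≈ 0.6361

0.64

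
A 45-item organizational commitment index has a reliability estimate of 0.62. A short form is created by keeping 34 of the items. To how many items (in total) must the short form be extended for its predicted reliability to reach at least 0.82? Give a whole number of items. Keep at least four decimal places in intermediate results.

126

First, r for the 34-item form: n = 34/45 = 0.7556, so r_34 = 0.7556·0.62/(1 + (0.7556 − 1)·0.62) = 0.5521
Then solve for n' with r_old = 0.5521, r_target = 0.82: n' = 0.82(1 − 0.5521)/[0.5521(1 − 0.82)] = 3.6958
Total items = 3.6958 × 34 = 125.66, rounded up to 126.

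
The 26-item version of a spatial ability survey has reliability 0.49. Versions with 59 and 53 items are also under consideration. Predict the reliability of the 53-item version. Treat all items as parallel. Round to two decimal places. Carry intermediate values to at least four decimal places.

0.66

The 59-item form is not needed; work directly from the 26-item form with n = 53/26 = 2.0385.
r_{53} = n·r / (1 + (n − 1)·r) = 0.9989 / 1.5089 ≈ 0.6620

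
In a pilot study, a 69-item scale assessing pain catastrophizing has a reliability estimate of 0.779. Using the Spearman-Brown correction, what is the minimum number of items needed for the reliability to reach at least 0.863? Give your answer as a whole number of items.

Rearranging the Spearman-Brown formula for n,
n = r_target (1 − r_old) / [ r_old (1 − r_target) ]
n = 0.863(1 − 0.779) / [0.779(1 − 0.863)]
  = 0.190723 / 0.106723 = 1.7871
Items needed = n × 69 = 1.7871 × 69 ≈ 123.31 → round up to 124

124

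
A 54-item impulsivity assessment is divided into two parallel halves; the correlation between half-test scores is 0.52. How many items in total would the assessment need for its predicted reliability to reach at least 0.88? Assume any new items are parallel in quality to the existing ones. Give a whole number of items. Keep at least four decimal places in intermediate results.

Corrected full-test reliability: r_full = 2 × 0.52 / (1 + 0.52) ≈ 0.6842
n = r_tgt(1 − r_full) / [r_full(1 − r_tgt)] = 0.88 × 0.3158 / (0.6842 × 0.12) ≈ 3.3848
Items = 3.3848 × 54 ≈ 182.78 → 183

183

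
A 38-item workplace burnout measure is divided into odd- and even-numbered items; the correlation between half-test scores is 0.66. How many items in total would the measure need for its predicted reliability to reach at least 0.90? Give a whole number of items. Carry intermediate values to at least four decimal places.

89

Corrected full-test reliability: r_full = 2 × 0.66 / (1 + 0.66) ≈ 0.7952
n = r_tgt(1 − r_full) / [r_full(1 − r_tgt)] = 0.90 × 0.2048 / (0.7952 × 0.10) ≈ 2.3179
Items = 2.3179 × 38 ≈ 88.08 → 89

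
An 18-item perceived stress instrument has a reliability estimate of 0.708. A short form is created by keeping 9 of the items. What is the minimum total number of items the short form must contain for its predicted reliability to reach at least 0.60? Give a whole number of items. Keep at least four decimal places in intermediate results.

First, r for the 9-item form: n = 9/18 = 0.5000, so r_9 = 0.5000·0.708/(1 + (0.5000 − 1)·0.708) = 0.5480
Length factor from the short form to reach 0.60: n' = 0.60(1 − 0.5480) / [0.5480(1 − 0.60)] ≈ 1.2372
Total items = 1.2372 × 9 = 11.13, rounded up to 12.

12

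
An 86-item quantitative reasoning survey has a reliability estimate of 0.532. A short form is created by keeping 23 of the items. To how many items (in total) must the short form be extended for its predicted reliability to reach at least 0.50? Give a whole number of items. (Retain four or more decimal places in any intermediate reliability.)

76

Short-form reliability: n = 23/86 = 0.2674; r_23 = n·r/(1+(n−1)r) ≈ 0.2331
Length factor from the short form to reach 0.50: n' = 0.50(1 − 0.2331) / [0.2331(1 − 0.50)] ≈ 3.2900
Total items = 3.2900 × 23 = 75.67, rounded up to 76.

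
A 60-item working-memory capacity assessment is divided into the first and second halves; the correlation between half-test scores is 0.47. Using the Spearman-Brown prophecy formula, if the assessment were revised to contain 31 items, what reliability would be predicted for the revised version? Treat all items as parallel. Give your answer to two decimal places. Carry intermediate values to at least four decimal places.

0.48

First correct the split-half correlation to full-test reliability: r_full = 2 × 0.47 / (1 + 0.47) ≈ 0.6395
Then adjust to 31 items: n = 31/60 = 0.5167
r_new = n·r_full / (1 + (n − 1)·r_full) = 0.3304 / 0.6909 ≈ 0.4782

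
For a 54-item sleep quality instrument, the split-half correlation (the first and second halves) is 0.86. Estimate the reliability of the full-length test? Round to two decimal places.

0.92

r_full = 2r_hh / (1 + r_hh) = 2 × 0.86 / (1 + 0.86)
       = 1.7200 / 1.8600 = 0.9247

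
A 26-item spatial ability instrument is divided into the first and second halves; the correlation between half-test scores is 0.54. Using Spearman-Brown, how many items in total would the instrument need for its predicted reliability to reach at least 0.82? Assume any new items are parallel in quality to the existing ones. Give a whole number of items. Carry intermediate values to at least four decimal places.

51

r_full = 2(0.54)/(1 + 0.54) = 0.7013
n = r_tgt(1 − r_full) / [r_full(1 − r_tgt)] = 0.82 × 0.2987 / (0.7013 × 0.18) ≈ 1.9403
Items = 1.9403 × 26 ≈ 50.45 → 51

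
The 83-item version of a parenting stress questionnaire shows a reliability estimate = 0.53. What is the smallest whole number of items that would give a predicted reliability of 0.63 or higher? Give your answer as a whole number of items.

126

Spearman-Brown solved for the length factor n:
n = r_target (1 − r_old) / [ r_old (1 − r_target) ]
n = [0.63 × 0.47] / [0.53 × 0.37]
  = 0.2961 / 0.1961 = 1.5099
Items needed = n × 83 = 1.5099 × 83 ≈ 125.32 → round up to 126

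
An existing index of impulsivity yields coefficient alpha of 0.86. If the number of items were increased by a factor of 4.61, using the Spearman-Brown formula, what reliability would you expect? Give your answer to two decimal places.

Apply the Spearman-Brown prophecy formula, r' = nr / [1 + (n − 1)r]:
r_new = 4.61·0.86 / [1 + (4.61 − 1)·0.86]
r_new = 3.9646 / 4.1046 ≈ 0.9659

0.97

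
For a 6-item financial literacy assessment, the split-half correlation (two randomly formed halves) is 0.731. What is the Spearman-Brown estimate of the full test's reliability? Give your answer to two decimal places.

0.84

r_full = 2r_hh / (1 + r_hh) = 2 × 0.731 / (1 + 0.731)
r_full = 1.4620 / 1.7310 ≈ 0.8446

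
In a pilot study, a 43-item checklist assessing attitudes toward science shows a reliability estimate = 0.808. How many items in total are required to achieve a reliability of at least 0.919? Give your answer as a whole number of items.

Rearranging the Spearman-Brown formula for n,
n = r_target (1 − r_old) / [ r_old (1 − r_target) ]
n = 0.919(1 − 0.808) / [0.808(1 − 0.919)]
n = 0.176448 / 0.065448 ≈ 2.6960
Items needed = n × 43 = 2.6960 × 43 ≈ 115.93 → round up to 116

116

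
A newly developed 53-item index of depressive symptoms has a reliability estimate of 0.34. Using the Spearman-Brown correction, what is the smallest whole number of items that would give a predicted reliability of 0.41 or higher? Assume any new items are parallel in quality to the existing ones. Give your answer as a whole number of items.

Rearranging the Spearman-Brown formula for n,
n = r*(1 − r) / [ r (1 − r*) ]
n = 0.41 × (1 − 0.34) / [ 0.34 × (1 − 0.41) ]
n = 0.2706 / 0.2006 ≈ 1.3490
1.3490 × 53 = 71.50 → 72 items

72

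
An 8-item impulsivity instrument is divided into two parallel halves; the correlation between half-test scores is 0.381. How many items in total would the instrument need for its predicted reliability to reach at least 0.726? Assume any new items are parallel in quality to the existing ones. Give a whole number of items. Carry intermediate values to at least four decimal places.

r_full = 2(0.381)/(1 + 0.381) = 0.5518
n = r_tgt(1 − r_full) / [r_full(1 − r_tgt)] = 0.726 × 0.4482 / (0.5518 × 0.274) ≈ 2.1522
Required items = 2.1522 × 8 = 17.22, so 18 items.

18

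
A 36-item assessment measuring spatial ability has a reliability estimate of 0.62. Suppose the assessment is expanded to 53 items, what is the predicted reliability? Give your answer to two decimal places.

0.71

n = 53/36 = 1.4722
Apply the Spearman-Brown prophecy formula, r' = nr / [1 + (n − 1)r]:
r_new = 1.4722·0.62 / [1 + (1.4722 − 1)·0.62]
     = 0.9128 / 1.2928 = 0.7061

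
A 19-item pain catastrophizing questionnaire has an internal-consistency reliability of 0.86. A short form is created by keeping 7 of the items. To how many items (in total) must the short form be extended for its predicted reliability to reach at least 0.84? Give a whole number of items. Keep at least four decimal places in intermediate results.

First, r for the 7-item form: n = 7/19 = 0.3684, so r_7 = 0.3684·0.86/(1 + (0.3684 − 1)·0.86) = 0.6935
Length factor from the short form to reach 0.84: n' = 0.84(1 − 0.6935) / [0.6935(1 − 0.84)] ≈ 2.3203
Total items = 2.3203 × 7 = 16.24, rounded up to 17.

17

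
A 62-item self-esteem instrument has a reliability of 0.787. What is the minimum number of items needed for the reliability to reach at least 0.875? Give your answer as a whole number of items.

Spearman-Brown solved for the length factor n:
n = r*(1 − r) / [ r (1 − r*) ]
n = 0.875(1 − 0.787) / [0.787(1 − 0.875)]
  = 0.186375 / 0.098375 = 1.8945
So the test needs 1.8945 × 62 ≈ 117.46 items; rounding up, 118.

118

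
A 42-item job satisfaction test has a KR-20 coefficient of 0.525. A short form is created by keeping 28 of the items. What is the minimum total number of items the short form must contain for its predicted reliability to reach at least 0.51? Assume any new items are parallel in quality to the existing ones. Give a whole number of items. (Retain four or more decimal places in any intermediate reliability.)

40

First, r for the 28-item form: n = 28/42 = 0.6667, so r_28 = 0.6667·0.525/(1 + (0.6667 − 1)·0.525) = 0.4243
Then solve for n' with r_old = 0.4243, r_target = 0.51: n' = 0.51(1 − 0.4243)/[0.4243(1 − 0.51)] = 1.4122
Items = 1.4122 × 28 ≈ 39.54 → 40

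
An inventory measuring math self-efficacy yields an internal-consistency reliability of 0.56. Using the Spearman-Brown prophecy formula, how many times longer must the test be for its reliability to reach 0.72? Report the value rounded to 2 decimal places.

2.02

Spearman-Brown solved for the length factor n:
n = r*(1 − r) / [ r (1 − r*) ]
n = 0.72 × (1 − 0.56) / [ 0.56 × (1 − 0.72) ]
n = 0.3168 / 0.1568 ≈ 2.0204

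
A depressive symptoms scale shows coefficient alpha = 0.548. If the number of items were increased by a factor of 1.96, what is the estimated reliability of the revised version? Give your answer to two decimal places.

0.70

By Spearman-Brown, r_new = n r / (1 + (n − 1) r).
r_new = 1.96·0.548 / [1 + (1.96 − 1)·0.548]
r_new = 1.0741 / 1.5261 ≈ 0.7038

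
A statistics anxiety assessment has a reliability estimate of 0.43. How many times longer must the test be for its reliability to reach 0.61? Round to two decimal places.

n = 0.61(1 − 0.43) / [0.43(1 − 0.61)]
  = 0.3477 / 0.1677 = 2.0733

2.07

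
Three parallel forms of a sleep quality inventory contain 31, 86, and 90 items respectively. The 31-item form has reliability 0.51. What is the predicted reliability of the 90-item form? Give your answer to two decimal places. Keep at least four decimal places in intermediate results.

0.75

The 86-item form is not needed; work directly from the 31-item form with n = 90/31 = 2.9032.
r_{90} = n·r / (1 + (n − 1)·r) = 1.4806 / 1.9706 ≈ 0.7513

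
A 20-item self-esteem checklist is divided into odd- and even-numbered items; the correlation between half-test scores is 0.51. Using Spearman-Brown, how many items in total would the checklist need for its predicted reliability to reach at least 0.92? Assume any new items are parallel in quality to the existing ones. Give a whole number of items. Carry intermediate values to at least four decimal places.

111

r_full = 2(0.51)/(1 + 0.51) = 0.6755
Solve Spearman-Brown for n: n = 0.92(1 − 0.6755) / [0.6755(1 − 0.92)] = 5.5244
Required items = 5.5244 × 20 = 110.49, so 111 items.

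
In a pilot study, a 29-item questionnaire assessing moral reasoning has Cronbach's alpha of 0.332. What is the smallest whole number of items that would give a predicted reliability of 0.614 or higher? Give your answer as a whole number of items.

93

n = 0.614(1 − 0.332) / [0.332(1 − 0.614)]
n = 0.410152 / 0.128152 ≈ 3.2005
Items needed = n × 29 = 3.2005 × 29 ≈ 92.81 → round up to 93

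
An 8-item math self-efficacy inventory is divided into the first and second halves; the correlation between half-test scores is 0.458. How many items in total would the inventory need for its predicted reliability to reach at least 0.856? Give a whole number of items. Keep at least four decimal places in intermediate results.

29

r_full = 2(0.458)/(1 + 0.458) = 0.6283
n = r_tgt(1 − r_full) / [r_full(1 − r_tgt)] = 0.856 × 0.3717 / (0.6283 × 0.144) ≈ 3.5167
Required items = 3.5167 × 8 = 28.13, so 29 items.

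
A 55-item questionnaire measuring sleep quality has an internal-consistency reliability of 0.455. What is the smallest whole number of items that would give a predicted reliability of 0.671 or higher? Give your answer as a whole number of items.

135

n = [0.671 × 0.545] / [0.455 × 0.329]
  = 0.365695 / 0.149695 = 2.4429
So the test needs 2.4429 × 55 ≈ 134.36 items; rounding up, 135.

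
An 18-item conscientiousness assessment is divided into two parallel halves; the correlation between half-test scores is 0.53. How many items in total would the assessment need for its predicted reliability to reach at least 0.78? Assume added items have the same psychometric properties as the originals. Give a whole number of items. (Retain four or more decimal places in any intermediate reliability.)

r_full = 2(0.53)/(1 + 0.53) = 0.6928
Solve Spearman-Brown for n: n = 0.78(1 − 0.6928) / [0.6928(1 − 0.78)] = 1.5721
Required items = 1.5721 × 18 = 28.30, so 29 items.

29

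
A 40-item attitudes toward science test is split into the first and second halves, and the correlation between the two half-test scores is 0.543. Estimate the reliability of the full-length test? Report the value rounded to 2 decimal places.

Apply the Spearman-Brown correction with n = 2:
r_full = 2r_hh / (1 + r_hh) = 2 × 0.543 / (1 + 0.543)
       = 1.0860 / 1.5430 = 0.7038

0.70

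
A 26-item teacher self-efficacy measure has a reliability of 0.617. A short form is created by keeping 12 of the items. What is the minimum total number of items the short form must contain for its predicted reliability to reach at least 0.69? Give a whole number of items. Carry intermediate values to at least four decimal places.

First, r for the 12-item form: n = 12/26 = 0.4615, so r_12 = 0.4615·0.617/(1 + (0.4615 − 1)·0.617) = 0.4264
Length factor from the short form to reach 0.69: n' = 0.69(1 − 0.4264) / [0.4264(1 − 0.69)] ≈ 2.9942
Total items = 2.9942 × 12 = 35.93, rounded up to 36.

36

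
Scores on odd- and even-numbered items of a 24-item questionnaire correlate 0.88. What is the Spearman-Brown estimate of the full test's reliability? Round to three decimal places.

0.936

Apply the Spearman-Brown correction with n = 2:
r_full = 2r_hh / (1 + r_hh) = 2 × 0.88 / (1 + 0.88)
       = 1.7600 / 1.8800 = 0.9362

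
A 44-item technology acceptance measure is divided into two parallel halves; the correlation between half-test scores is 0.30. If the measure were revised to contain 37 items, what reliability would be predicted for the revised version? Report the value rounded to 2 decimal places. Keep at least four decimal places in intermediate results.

0.42

Spearman-Brown correction (n = 2): r_full = 2·0.30/(1 + 0.30) = 0.4615
Then adjust to 37 items: n = 37/44 = 0.8409
r_new = n·r_full / (1 + (n − 1)·r_full) = 0.3881 / 0.9266 ≈ 0.4188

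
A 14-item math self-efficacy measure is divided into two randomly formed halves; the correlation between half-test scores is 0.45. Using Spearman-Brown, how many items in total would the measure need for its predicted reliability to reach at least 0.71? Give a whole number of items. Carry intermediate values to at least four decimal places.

r_full = 2(0.45)/(1 + 0.45) = 0.6207
Solve Spearman-Brown for n: n = 0.71(1 − 0.6207) / [0.6207(1 − 0.71)] = 1.4961
Required items = 1.4961 × 14 = 20.95, so 21 items.

21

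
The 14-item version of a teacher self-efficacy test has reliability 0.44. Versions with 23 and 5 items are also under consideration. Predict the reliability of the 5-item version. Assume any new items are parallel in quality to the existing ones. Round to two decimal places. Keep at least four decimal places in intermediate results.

0.22

Only the ratio of lengths matters: n = 5/14 = 0.3571
r_{5} = n·r / (1 + (n − 1)·r) = 0.1571 / 0.7171 ≈ 0.2191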